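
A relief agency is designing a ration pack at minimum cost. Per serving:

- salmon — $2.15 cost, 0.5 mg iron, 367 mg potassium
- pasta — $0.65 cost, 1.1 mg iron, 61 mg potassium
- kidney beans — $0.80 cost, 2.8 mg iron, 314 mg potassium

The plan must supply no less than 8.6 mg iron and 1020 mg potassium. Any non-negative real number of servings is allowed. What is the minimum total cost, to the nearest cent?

$2.60

This is a tiny linear program; its minimum lies at a vertex of the feasible set. List the vertices and price them.
salmon only: max(8.6/0.5, 1020/367) = 17.2 servings → $36.98.
pasta only: max(8.6/1.1, 1020/61) = 16.72 servings → $10.87.
kidney beans only: max(8.6/2.8, 1020/314) = 3.248 servings → $2.60.
salmon + pasta with both tight: 1.601 servings and 7.091 servings → $8.05.
salmon + kidney beans with both tight: 0.1787 servings and 3.04 servings → $2.82.
pasta + kidney beans with both targets exact would need a negative amount; discard.
So the least-cost plan costs $2.60.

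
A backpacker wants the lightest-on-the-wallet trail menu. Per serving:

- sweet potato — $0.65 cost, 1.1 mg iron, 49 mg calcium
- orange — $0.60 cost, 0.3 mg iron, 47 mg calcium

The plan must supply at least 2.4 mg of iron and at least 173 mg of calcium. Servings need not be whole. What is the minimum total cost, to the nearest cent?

Minimising a linear cost over {iron ≥ 2.4, calcium ≥ 173, servings ≥ 0} — the optimum is at a vertex, using one or two foods.
sweet potato only: max(2.4/1.1, 173/49) = 3.531 servings → $2.29.
orange only: max(2.4/0.3, 173/47) = 8 servings → $4.80.
sweet potato + orange with both tight: 1.646 servings and 1.965 servings → $2.25.
Cheapest feasible corner: $2.25.

$2.25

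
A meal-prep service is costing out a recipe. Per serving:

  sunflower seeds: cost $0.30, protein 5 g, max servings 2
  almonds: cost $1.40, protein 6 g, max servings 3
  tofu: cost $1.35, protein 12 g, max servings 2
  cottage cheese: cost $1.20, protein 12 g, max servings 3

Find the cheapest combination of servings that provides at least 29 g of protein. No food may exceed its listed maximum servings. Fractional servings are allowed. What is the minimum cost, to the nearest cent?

Cost per g of protein: sunflower seeds $0.0600, cottage cheese $0.1000, tofu $0.1125, almonds $0.2333.
Take 2 servings of sunflower seeds: +10.0 g protein for $0.60 (total $0.60, still need 19.0 g).
Take 1.583 servings of cottage cheese: +19.0 g protein for $1.90 (total $2.50, still need 0.0 g).
Filling from the cheapest source first is optimal under one linear minimum: $2.50.

$2.50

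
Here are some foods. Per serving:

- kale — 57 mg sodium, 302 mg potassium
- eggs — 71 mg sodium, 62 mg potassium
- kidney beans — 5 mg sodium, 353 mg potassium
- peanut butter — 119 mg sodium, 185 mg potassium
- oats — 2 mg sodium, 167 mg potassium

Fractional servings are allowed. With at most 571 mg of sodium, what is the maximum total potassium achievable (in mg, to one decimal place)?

Potassium per mg sodium: oats 83.5, kidney beans 70.6, kale 5.298, peanut butter 1.555, eggs 0.8732.
With no serving limits, spend the whole sodium allowance on oats: 571 mg / 2 mg × 167 mg = 47678.5 mg.

47678.5 mg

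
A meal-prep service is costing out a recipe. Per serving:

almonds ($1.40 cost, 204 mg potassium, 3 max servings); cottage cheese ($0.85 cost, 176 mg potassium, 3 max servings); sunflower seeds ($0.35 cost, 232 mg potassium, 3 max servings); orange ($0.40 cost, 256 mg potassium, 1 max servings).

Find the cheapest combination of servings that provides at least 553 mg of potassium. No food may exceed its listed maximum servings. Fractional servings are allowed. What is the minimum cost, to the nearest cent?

Cost per mg of potassium: sunflower seeds $0.0015, orange $0.0016, cottage cheese $0.0048, almonds $0.0069.
Take 2.384 servings of sunflower seeds: +553.0 mg potassium for $0.83 (total $0.83, still need 0.0 mg).
Greedy by cheapest-per-mg is optimal for a single linear constraint, so the minimum cost is $0.83.

$0.83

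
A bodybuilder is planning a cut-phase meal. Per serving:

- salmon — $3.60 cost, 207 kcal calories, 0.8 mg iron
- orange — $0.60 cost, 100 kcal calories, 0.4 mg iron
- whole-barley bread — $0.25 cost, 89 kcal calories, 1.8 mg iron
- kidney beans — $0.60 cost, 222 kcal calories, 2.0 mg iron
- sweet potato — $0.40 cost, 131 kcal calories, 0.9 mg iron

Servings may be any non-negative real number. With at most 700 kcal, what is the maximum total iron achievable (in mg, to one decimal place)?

14.2 mg

Iron per kcal: whole-barley bread 0.02022, kidney beans 0.009009, sweet potato 0.00687, orange 0.004, salmon 0.003865.
With no serving limits, spend the whole calories allowance on whole-barley bread: 700 kcal / 89 kcal × 1.8 mg = 14.2 mg.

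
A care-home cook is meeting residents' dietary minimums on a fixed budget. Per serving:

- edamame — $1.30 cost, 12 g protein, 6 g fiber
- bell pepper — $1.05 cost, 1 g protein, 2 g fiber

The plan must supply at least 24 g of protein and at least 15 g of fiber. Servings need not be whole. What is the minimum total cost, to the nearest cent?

$3.25

Check every corner: each single food scaled to meet both minima, and each pair solved so both constraints bind.
edamame only: max(24/12, 15/6) = 2.5 servings → $3.25.
bell pepper only: max(24/1, 15/2) = 24 servings → $25.20.
edamame + bell pepper with both tight: 1.833 servings and 2 servings → $4.48.
The minimum over all feasible corners is $3.25.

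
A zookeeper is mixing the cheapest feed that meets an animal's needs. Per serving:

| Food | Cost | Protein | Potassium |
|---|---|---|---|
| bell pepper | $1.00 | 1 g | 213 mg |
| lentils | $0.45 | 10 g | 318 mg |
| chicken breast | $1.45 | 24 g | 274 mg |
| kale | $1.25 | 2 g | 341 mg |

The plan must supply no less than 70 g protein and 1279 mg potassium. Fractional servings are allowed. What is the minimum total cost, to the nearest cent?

Minimising a linear cost over {protein ≥ 70, potassium ≥ 1279, servings ≥ 0} — the optimum is at a vertex, using one or two foods.
bell pepper only: max(70/1, 1279/213) = 70 servings → $70.00.
lentils only: max(70/10, 1279/318) = 7 servings → $3.15.
chicken breast only: max(70/24, 1279/274) = 4.668 servings → $6.77.
kale only: max(70/2, 1279/341) = 35 servings → $43.75.
bell pepper + lentils: intersection lies outside the first quadrant.
bell pepper + chicken breast with both tight: 2.38 servings and 2.817 servings → $6.47.
bell pepper + kale with both targets exact would need a negative amount; discard.
lentils + chicken breast with both tight: 2.354 servings and 1.936 servings → $3.87.
lentils + kale: the both-tight solution has a negative serving — not a feasible corner.
chicken breast + kale with both tight: 2.791 servings and 1.508 servings → $5.93.
So the least-cost plan costs $3.15.

$3.15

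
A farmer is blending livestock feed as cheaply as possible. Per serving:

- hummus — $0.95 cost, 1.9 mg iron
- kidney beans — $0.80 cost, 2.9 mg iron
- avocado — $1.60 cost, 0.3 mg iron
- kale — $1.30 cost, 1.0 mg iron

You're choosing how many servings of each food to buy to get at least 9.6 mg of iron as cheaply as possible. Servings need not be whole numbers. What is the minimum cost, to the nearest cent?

Cost per mg of iron: kidney beans $0.2759, hummus $0.5000, kale $1.3000, avocado $5.3333.
With no serving limits, use only kidney beans: 9.6 mg / 2.9 mg = 3.31 servings × $0.80 = $2.65.

$2.65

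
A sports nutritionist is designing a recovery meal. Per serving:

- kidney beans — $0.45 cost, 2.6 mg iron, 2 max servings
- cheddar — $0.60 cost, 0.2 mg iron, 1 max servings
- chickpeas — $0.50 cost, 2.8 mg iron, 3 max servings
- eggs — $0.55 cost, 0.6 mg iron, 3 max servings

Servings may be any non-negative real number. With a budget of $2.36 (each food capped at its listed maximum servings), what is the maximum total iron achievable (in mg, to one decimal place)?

Iron per dollar: kidney beans 5.778, chickpeas 5.6, eggs 1.091, cheddar 0.3333.
Take 2 servings of kidney beans: spends $0.90, +5.2 mg iron (running total 5.2 mg).
Take 2.92 servings of chickpeas: spends $1.46, +8.2 mg iron (running total 13.4 mg).
Filling greedily by iron-per-dollar is optimal for one linear limit, giving 13.4 mg.

13.4 mg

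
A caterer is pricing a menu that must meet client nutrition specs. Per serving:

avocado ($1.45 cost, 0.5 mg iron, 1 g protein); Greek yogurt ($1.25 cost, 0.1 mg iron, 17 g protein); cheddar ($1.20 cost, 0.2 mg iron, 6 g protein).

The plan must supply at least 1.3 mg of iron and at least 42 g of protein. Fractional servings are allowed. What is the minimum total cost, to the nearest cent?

$6.02

The cheapest plan sits at a corner of the feasible region — with two constraints it uses at most two foods.
avocado only: max(1.3/0.5, 42/1) = 42 servings → $60.90.
Greek yogurt only: max(1.3/0.1, 42/17) = 13 servings → $16.25.
cheddar only: max(1.3/0.2, 42/6) = 7 servings → $8.40.
avocado + Greek yogurt with both tight: 2.131 servings and 2.345 servings → $6.02.
avocado + cheddar: intersection lies outside the first quadrant.
Greek yogurt + cheddar with both tight: 0.2143 servings and 6.393 servings → $7.94.
So the least-cost plan costs $6.02.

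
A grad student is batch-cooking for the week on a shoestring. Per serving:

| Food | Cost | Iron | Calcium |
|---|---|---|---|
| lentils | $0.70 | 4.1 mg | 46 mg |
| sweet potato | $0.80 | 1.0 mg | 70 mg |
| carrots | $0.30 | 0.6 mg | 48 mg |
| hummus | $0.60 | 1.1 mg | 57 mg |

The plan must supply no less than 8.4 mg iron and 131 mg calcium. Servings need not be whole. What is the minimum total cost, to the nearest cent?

Two binding constraints pin down two serving amounts, so the optimal mix uses at most two foods. The candidates are each food alone (scaled to the tighter of iron/calcium) and each pair with both constraints tight.
lentils only: max(8.4/4.1, 131/46) = 2.848 servings → $1.99.
sweet potato only: max(8.4/1.0, 131/70) = 8.4 servings → $6.72.
carrots only: max(8.4/0.6, 131/48) = 14 servings → $4.20.
hummus only: max(8.4/1.1, 131/57) = 7.636 servings → $4.58.
lentils + sweet potato with both tight: 1.896 servings and 0.6253 servings → $1.83.
lentils + carrots with both tight: 1.918 servings and 0.8907 servings → $1.61.
lentils + hummus with both tight: 1.828 servings and 0.823 servings → $1.77.
sweet potato + carrots with both targets exact would need a negative amount; discard.
sweet potato + hummus with both targets exact would need a negative amount; discard.
carrots + hummus: intersection lies outside the first quadrant.
So the least-cost plan costs $1.61.

$1.61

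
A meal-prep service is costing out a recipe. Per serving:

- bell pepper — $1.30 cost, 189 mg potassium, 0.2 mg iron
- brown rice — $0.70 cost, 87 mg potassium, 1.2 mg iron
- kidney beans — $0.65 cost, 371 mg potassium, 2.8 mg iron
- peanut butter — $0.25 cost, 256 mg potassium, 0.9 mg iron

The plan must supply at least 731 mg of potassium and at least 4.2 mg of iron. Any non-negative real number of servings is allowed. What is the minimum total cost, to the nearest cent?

$1.03

With two linear requirements the optimum uses one or two foods; enumerate the corners.
bell pepper only: max(731/189, 4.2/0.2) = 21 servings → $27.30.
brown rice only: max(731/87, 4.2/1.2) = 8.402 servings → $5.88.
kidney beans only: max(731/371, 4.2/2.8) = 1.97 servings → $1.28.
peanut butter only: max(731/256, 4.2/0.9) = 4.667 servings → $1.17.
bell pepper + brown rice with both tight: 2.444 servings and 3.093 servings → $5.34.
bell pepper + kidney beans with both tight: 1.074 servings and 1.423 servings → $2.32.
bell pepper + peanut butter: intersection lies outside the first quadrant.
brown rice + kidney beans with both targets exact would need a negative amount; discard.
brown rice + peanut butter with both tight: 1.823 servings and 2.236 servings → $1.84.
kidney beans + peanut butter with both tight: 1.09 servings and 1.276 servings → $1.03.
So the least-cost plan costs $1.03.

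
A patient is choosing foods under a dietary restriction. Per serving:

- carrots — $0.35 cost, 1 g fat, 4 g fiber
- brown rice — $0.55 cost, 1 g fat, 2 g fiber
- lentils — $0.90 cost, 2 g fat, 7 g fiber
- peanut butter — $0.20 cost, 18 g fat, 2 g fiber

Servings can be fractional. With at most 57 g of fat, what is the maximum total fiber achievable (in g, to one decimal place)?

Fiber per g fat: carrots 4, lentils 3.5, brown rice 2, peanut butter 0.1111.
With no serving limits, spend the whole fat allowance on carrots: 57 g / 1 g × 4 g = 228.0 g.

228.0 g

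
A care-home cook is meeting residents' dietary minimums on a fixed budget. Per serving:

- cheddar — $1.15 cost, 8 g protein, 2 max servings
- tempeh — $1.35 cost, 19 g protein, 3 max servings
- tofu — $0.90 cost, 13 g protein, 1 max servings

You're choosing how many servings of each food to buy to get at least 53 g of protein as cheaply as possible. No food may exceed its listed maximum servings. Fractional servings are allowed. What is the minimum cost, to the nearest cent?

$3.74

Cost per g of protein: tofu $0.0692, tempeh $0.0711, cheddar $0.1437.
Take 1 serving of tofu: +13.0 g protein for $0.90 (total $0.90, still need 40.0 g).
Take 2.105 servings of tempeh: +40.0 g protein for $2.84 (total $3.74, still need 0.0 g).
Greedy by cheapest-per-g is optimal for a single linear constraint, so the minimum cost is $3.74.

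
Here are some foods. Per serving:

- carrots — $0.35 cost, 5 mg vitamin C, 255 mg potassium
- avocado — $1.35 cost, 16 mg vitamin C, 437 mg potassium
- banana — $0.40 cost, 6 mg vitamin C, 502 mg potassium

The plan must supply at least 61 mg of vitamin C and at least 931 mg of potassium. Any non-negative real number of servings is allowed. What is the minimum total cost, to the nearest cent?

$4.07

With two linear requirements the optimum uses one or two foods; enumerate the corners.
carrots only: max(61/5, 931/255) = 12.2 servings → $4.27.
avocado only: max(61/16, 931/437) = 3.812 servings → $5.15.
banana only: max(61/6, 931/502) = 10.17 servings → $4.07.
carrots + avocado: the both-tight solution has a negative serving — not a feasible corner.
carrots + banana with both targets exact would need a negative amount; discard.
avocado + banana: intersection lies outside the first quadrant.
The minimum over all feasible corners is $4.07.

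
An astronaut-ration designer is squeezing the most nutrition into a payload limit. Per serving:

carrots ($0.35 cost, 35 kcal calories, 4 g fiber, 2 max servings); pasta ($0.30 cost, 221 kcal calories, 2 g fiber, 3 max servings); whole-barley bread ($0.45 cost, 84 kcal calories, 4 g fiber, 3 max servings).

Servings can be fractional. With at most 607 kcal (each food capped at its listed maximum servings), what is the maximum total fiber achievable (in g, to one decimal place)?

Fiber per kcal: carrots 0.1143, whole-barley bread 0.04762, pasta 0.00905.
Take 2 servings of carrots: uses 70 kcal, +8.0 g fiber (running total 8.0 g).
Take 3 servings of whole-barley bread: uses 252 kcal, +12.0 g fiber (running total 20.0 g).
Take 1.29 servings of pasta: uses 285 kcal, +2.6 g fiber (running total 22.6 g).
Greedy by best ratio exhausts the calories allowance optimally: 22.6 g.

22.6 g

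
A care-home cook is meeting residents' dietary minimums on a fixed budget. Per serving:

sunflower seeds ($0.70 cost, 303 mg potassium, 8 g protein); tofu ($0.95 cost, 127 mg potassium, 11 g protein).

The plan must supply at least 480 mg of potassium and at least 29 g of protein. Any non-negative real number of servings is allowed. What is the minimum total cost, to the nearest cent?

The cheapest plan sits at a corner of the feasible region — with two constraints it uses at most two foods.
sunflower seeds only: max(480/303, 29/8) = 3.625 servings → $2.54.
tofu only: max(480/127, 29/11) = 3.78 servings → $3.59.
sunflower seeds + tofu with both tight: 0.6893 servings and 2.135 servings → $2.51.
So the least-cost plan costs $2.51.

$2.51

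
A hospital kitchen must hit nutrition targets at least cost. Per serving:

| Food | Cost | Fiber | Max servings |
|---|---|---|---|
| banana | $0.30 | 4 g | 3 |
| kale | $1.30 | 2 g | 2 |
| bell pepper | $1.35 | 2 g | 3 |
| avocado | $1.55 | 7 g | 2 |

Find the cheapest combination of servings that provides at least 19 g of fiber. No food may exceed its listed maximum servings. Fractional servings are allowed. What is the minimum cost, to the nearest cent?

Cost per g of fiber: banana $0.0750, avocado $0.2214, kale $0.6500, bell pepper $0.6750.
Take 3 servings of banana: +12.0 g fiber for $0.90 (total $0.90, still need 7.0 g).
Take 1 serving of avocado: +7.0 g fiber for $1.55 (total $2.45, still need 0.0 g).
Filling from the cheapest source first is optimal under one linear minimum: $2.45.

$2.45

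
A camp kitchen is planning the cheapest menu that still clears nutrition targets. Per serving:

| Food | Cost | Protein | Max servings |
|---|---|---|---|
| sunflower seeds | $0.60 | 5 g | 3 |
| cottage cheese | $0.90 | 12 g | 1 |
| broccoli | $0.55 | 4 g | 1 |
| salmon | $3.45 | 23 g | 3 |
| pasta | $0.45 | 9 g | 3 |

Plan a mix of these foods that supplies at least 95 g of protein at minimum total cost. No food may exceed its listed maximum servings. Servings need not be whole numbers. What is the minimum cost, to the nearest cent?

$10.15

Cost per g of protein: pasta $0.0500, cottage cheese $0.0750, sunflower seeds $0.1200, broccoli $0.1375, salmon $0.1500.
Take 3 servings of pasta: +27.0 g protein for $1.35 (total $1.35, still need 68.0 g).
Take 1 serving of cottage cheese: +12.0 g protein for $0.90 (total $2.25, still need 56.0 g).
Take 3 servings of sunflower seeds: +15.0 g protein for $1.80 (total $4.05, still need 41.0 g).
Take 1 serving of broccoli: +4.0 g protein for $0.55 (total $4.60, still need 37.0 g).
Take 1.609 servings of salmon: +37.0 g protein for $5.55 (total $10.15, still need 0.0 g).
Greedy by cheapest-per-g is optimal for a single linear constraint, so the minimum cost is $10.15.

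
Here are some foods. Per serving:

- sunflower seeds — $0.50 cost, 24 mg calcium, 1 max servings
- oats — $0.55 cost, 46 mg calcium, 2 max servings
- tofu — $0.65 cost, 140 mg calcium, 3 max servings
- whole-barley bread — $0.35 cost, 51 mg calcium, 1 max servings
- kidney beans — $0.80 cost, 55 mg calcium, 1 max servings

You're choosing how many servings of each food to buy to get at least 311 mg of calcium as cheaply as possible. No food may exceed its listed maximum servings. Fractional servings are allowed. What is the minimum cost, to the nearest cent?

Cost per mg of calcium: tofu $0.0046, whole-barley bread $0.0069, oats $0.0120, kidney beans $0.0145, sunflower seeds $0.0208.
Take 2.221 servings of tofu: +311.0 mg calcium for $1.44 (total $1.44, still need 0.0 mg).
Filling from the cheapest source first is optimal under one linear minimum: $1.44.

$1.44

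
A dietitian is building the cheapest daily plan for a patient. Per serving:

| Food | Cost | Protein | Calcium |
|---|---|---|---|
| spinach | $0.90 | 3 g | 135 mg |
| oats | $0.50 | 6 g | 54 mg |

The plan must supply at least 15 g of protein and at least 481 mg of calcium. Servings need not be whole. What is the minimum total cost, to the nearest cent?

$3.33

This is a tiny linear program; its minimum lies at a vertex of the feasible set. List the vertices and price them.
spinach only: max(15/3, 481/135) = 5 servings → $4.50.
oats only: max(15/6, 481/54) = 8.907 servings → $4.45.
spinach + oats with both tight: 3.204 servings and 0.8981 servings → $3.33.
So the least-cost plan costs $3.33.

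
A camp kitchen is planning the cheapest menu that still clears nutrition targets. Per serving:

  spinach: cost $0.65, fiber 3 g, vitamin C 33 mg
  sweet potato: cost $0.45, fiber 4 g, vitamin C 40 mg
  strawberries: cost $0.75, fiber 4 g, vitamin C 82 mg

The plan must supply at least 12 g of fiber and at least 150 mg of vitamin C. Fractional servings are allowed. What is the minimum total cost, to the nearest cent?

$1.56

Two binding constraints pin down two serving amounts, so the optimal mix uses at most two foods. The candidates are each food alone (scaled to the tighter of fiber/vitamin C) and each pair with both constraints tight.
spinach only: max(12/3, 150/33) = 4.545 servings → $2.95.
sweet potato only: max(12/4, 150/40) = 3.75 servings → $1.69.
strawberries only: max(12/4, 150/82) = 3 servings → $2.25.
spinach + sweet potato: intersection lies outside the first quadrant.
spinach + strawberries with both tight: 3.368 servings and 0.4737 servings → $2.54.
sweet potato + strawberries with both tight: 2.286 servings and 0.7143 servings → $1.56.
Cheapest feasible corner: $1.56.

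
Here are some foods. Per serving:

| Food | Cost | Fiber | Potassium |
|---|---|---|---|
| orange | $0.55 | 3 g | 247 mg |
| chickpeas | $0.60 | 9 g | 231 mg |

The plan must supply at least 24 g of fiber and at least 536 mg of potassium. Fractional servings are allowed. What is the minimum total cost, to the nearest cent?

$1.60

Compare the cost at each extreme point of the feasible region.
orange only: max(24/3, 536/247) = 8 servings → $4.40.
chickpeas only: max(24/9, 536/231) = 2.667 servings → $1.60.
orange + chickpeas: intersection lies outside the first quadrant.
Cheapest feasible corner: $1.60.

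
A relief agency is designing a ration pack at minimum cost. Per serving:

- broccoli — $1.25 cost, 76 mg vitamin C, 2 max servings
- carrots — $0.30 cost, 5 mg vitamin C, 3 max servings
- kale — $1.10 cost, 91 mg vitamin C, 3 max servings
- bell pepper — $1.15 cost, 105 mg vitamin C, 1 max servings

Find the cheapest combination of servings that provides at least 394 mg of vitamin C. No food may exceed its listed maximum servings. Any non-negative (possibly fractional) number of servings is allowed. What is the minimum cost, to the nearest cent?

Cost per mg of vitamin C: bell pepper $0.0110, kale $0.0121, broccoli $0.0164, carrots $0.0600.
Take 1 serving of bell pepper: +105.0 mg vitamin C for $1.15 (total $1.15, still need 289.0 mg).
Take 3 servings of kale: +273.0 mg vitamin C for $3.30 (total $4.45, still need 16.0 mg).
Take 0.2105 servings of broccoli: +16.0 mg vitamin C for $0.26 (total $4.71, still need 0.0 mg).
Filling from the cheapest source first is optimal under one linear minimum: $4.71.

$4.71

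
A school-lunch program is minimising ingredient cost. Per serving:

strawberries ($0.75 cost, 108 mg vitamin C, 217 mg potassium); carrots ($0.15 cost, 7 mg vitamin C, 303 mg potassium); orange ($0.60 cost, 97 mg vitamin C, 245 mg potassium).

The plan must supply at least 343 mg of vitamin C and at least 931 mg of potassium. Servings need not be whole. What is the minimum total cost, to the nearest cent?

With two linear requirements the optimum uses one or two foods; enumerate the corners.
strawberries only: max(343/108, 931/217) = 4.29 servings → $3.22.
carrots only: max(343/7, 931/303) = 49 servings → $7.35.
orange only: max(343/97, 931/245) = 3.8 servings → $2.28.
strawberries + carrots with both tight: 3.122 servings and 0.8369 servings → $2.47.
strawberries + orange: intersection lies outside the first quadrant.
carrots + orange with both tight: 0.2266 servings and 3.52 servings → $2.15.
Cheapest feasible corner: $2.15.

$2.15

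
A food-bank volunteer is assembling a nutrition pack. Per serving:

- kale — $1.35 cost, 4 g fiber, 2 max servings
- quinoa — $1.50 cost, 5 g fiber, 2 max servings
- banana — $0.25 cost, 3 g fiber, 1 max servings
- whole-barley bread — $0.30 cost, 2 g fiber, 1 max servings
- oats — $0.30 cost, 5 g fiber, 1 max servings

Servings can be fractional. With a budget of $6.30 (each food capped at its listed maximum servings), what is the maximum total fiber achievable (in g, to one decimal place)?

27.3 g

Fiber per dollar: oats 16.67, banana 12, whole-barley bread 6.667, quinoa 3.333, kale 2.963.
Take 1 serving of oats: spends $0.30, +5.0 g fiber (running total 5.0 g).
Take 1 serving of banana: spends $0.25, +3.0 g fiber (running total 8.0 g).
Take 1 serving of whole-barley bread: spends $0.30, +2.0 g fiber (running total 10.0 g).
Take 2 servings of quinoa: spends $3.00, +10.0 g fiber (running total 20.0 g).
Take 1.815 servings of kale: spends $2.45, +7.3 g fiber (running total 27.3 g).
Greedy by best ratio exhausts the cost allowance optimally: 27.3 g.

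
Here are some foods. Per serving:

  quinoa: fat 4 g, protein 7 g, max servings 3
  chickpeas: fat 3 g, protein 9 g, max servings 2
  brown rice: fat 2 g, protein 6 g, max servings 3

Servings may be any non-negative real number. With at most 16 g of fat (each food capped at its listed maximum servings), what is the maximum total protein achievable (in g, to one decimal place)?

Protein per g fat: chickpeas 3, brown rice 3, quinoa 1.75.
Take 2 servings of chickpeas: uses 6 g fat, +18.0 g protein (running total 18.0 g).
Take 3 servings of brown rice: uses 6 g fat, +18.0 g protein (running total 36.0 g).
Take 1 serving of quinoa: uses 4 g fat, +7.0 g protein (running total 43.0 g).
Greedy by best ratio exhausts the fat allowance optimally: 43.0 g.

43.0 g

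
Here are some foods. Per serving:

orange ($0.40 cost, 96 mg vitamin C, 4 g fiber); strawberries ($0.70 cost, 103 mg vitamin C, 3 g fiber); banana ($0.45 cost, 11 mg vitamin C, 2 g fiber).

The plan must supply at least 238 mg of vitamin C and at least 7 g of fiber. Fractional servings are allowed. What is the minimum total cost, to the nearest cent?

With two linear requirements the optimum uses one or two foods; enumerate the corners.
orange only: max(238/96, 7/4) = 2.479 servings → $0.99.
strawberries only: max(238/103, 7/3) = 2.333 servings → $1.63.
banana only: max(238/11, 7/2) = 21.64 servings → $9.74.
orange + strawberries with both tight: 0.05645 servings and 2.258 servings → $1.60.
orange + banana with both targets exact would need a negative amount; discard.
strawberries + banana with both tight: 2.306 servings and 0.04046 servings → $1.63.
So the least-cost plan costs $0.99.

$0.99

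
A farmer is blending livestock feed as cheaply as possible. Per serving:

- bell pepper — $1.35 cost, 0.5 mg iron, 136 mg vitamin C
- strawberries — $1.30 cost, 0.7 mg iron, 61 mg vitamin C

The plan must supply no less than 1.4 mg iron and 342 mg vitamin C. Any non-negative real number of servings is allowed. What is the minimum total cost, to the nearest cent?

$3.60

The cheapest plan sits at a corner of the feasible region — with two constraints it uses at most two foods.
bell pepper only: max(1.4/0.5, 342/136) = 2.8 servings → $3.78.
strawberries only: max(1.4/0.7, 342/61) = 5.607 servings → $7.29.
bell pepper + strawberries with both tight: 2.38 servings and 0.2998 servings → $3.60.
Cheapest feasible corner: $3.60.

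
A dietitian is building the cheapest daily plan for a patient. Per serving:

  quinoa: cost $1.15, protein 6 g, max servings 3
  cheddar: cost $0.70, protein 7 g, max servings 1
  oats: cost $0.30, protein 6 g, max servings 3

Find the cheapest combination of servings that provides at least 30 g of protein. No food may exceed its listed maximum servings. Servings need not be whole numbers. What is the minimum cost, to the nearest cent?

$2.56

Cost per g of protein: oats $0.0500, cheddar $0.1000, quinoa $0.1917.
Take 3 servings of oats: +18.0 g protein for $0.90 (total $0.90, still need 12.0 g).
Take 1 serving of cheddar: +7.0 g protein for $0.70 (total $1.60, still need 5.0 g).
Take 0.8333 servings of quinoa: +5.0 g protein for $0.96 (total $2.56, still need 0.0 g).
Greedy by cheapest-per-g is optimal for a single linear constraint, so the minimum cost is $2.56.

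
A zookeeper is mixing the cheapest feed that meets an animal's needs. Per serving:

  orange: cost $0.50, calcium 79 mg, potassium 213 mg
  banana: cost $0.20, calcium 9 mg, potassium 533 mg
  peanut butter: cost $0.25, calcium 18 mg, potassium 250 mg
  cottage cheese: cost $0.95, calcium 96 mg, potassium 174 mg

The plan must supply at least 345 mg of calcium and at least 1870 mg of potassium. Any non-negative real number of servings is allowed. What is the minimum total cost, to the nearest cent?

$2.45

An LP optimum is at a vertex; with two nutrient constraints at most two foods are used. Check each candidate.
orange only: max(345/79, 1870/213) = 8.779 servings → $4.39.
banana only: max(345/9, 1870/533) = 38.33 servings → $7.67.
peanut butter only: max(345/18, 1870/250) = 19.17 servings → $4.79.
cottage cheese only: max(345/96, 1870/174) = 10.75 servings → $10.21.
orange + banana with both tight: 4.157 servings and 1.847 servings → $2.45.
orange + peanut butter with both tight: 3.304 servings and 4.665 servings → $2.82.
orange + cottage cheese: the both-tight solution has a negative serving — not a feasible corner.
banana + peanut butter with both targets exact would need a negative amount; discard.
banana + cottage cheese with both tight: 2.409 servings and 3.368 servings → $3.68.
peanut butter + cottage cheese with both tight: 5.726 servings and 2.52 servings → $3.83.
So the least-cost plan costs $2.45.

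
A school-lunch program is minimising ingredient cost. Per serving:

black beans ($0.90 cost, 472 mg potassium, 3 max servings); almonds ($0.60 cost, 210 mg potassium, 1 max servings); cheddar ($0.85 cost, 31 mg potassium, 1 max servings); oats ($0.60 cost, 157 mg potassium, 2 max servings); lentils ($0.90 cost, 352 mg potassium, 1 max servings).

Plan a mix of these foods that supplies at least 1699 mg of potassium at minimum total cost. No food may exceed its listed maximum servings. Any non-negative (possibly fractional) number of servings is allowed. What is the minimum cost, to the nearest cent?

Cost per mg of potassium: black beans $0.0019, lentils $0.0026, almonds $0.0029, oats $0.0038, cheddar $0.0274.
Take 3 servings of black beans: +1416.0 mg potassium for $2.70 (total $2.70, still need 283.0 mg).
Take 0.804 servings of lentils: +283.0 mg potassium for $0.72 (total $3.42, still need 0.0 mg).
Greedy by cheapest-per-mg is optimal for a single linear constraint, so the minimum cost is $3.42.

$3.42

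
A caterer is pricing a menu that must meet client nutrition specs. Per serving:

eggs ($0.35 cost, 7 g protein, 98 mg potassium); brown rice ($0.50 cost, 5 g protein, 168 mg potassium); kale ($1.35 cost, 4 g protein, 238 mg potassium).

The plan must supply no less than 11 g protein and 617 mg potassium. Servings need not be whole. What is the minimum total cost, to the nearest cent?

$1.84

This is a tiny linear program; its minimum lies at a vertex of the feasible set. List the vertices and price them.
eggs only: max(11/7, 617/98) = 6.296 servings → $2.20.
brown rice only: max(11/5, 617/168) = 3.673 servings → $1.84.
kale only: max(11/4, 617/238) = 2.75 servings → $3.71.
eggs + brown rice: the both-tight solution has a negative serving — not a feasible corner.
eggs + kale with both tight: 0.1177 servings and 2.544 servings → $3.48.
brown rice + kale with both tight: 0.2896 servings and 2.388 servings → $3.37.
The minimum over all feasible corners is $1.84.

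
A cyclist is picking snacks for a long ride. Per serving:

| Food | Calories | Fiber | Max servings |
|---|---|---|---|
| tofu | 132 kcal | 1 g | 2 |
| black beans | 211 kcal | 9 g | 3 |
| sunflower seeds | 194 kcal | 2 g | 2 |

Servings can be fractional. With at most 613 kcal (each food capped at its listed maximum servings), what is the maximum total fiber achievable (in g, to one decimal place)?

26.1 g

Fiber per kcal: black beans 0.04265, sunflower seeds 0.01031, tofu 0.007576.
Take 2.905 servings of black beans: uses 613 kcal, +26.1 g fiber (running total 26.1 g).
Filling greedily by fiber-per-kcal is optimal for one linear limit, giving 26.1 g.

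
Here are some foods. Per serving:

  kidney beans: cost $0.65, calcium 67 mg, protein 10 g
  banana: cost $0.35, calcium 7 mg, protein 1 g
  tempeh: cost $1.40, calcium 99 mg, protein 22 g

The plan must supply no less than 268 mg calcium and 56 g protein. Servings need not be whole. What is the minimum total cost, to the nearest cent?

$3.57

With two linear requirements the optimum uses one or two foods; enumerate the corners.
kidney beans only: max(268/67, 56/10) = 5.6 servings → $3.64.
banana only: max(268/7, 56/1) = 56 servings → $19.60.
tempeh only: max(268/99, 56/22) = 2.707 servings → $3.79.
kidney beans + banana with both targets exact would need a negative amount; discard.
kidney beans + tempeh with both tight: 0.7273 servings and 2.215 servings → $3.57.
banana + tempeh with both tight: 6.4 servings and 2.255 servings → $5.40.
The minimum over all feasible corners is $3.57.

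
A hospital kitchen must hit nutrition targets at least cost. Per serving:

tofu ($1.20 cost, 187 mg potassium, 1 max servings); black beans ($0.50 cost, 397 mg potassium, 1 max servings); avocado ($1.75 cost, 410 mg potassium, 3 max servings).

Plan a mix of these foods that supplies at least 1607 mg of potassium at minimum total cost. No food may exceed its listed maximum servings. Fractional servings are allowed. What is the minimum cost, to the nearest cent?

$5.66

Cost per mg of potassium: black beans $0.0013, avocado $0.0043, tofu $0.0064.
Take 1 serving of black beans: +397.0 mg potassium for $0.50 (total $0.50, still need 1210.0 mg).
Take 2.951 servings of avocado: +1210.0 mg potassium for $5.16 (total $5.66, still need 0.0 mg).
Filling from the cheapest source first is optimal under one linear minimum: $5.66.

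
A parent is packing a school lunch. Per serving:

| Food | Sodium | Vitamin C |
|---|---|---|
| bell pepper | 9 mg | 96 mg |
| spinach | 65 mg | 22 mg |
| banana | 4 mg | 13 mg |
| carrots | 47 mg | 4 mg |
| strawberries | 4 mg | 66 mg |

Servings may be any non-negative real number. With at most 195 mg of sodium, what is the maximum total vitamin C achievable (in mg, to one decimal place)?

Vitamin C per mg sodium: strawberries 16.5, bell pepper 10.67, banana 3.25, spinach 0.3385, carrots 0.08511.
With no serving limits, spend the whole sodium allowance on strawberries: 195 mg / 4 mg × 66 mg = 3217.5 mg.

3217.5 mg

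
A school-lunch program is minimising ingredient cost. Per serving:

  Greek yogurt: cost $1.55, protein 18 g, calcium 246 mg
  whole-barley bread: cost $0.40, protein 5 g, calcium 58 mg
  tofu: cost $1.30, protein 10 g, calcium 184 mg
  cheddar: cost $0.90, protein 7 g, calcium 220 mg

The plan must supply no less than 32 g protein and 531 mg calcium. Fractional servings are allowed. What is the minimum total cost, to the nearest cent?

$2.95

Minimising a linear cost over {protein ≥ 32, calcium ≥ 531, servings ≥ 0} — the optimum is at a vertex, using one or two foods.
Greek yogurt only: max(32/18, 531/246) = 2.159 servings → $3.35.
whole-barley bread only: max(32/5, 531/58) = 9.155 servings → $3.66.
tofu only: max(32/10, 531/184) = 3.2 servings → $4.16.
cheddar only: max(32/7, 531/220) = 4.571 servings → $4.11.
Greek yogurt + whole-barley bread: the both-tight solution has a negative serving — not a feasible corner.
Greek yogurt + tofu with both tight: 0.6784 servings and 1.979 servings → $3.62.
Greek yogurt + cheddar with both tight: 1.485 servings and 0.7534 servings → $2.98.
whole-barley bread + tofu with both tight: 1.7 servings and 2.35 servings → $3.73.
whole-barley bread + cheddar with both tight: 4.788 servings and 1.151 servings → $2.95.
tofu + cheddar: the both-tight solution has a negative serving — not a feasible corner.
So the least-cost plan costs $2.95.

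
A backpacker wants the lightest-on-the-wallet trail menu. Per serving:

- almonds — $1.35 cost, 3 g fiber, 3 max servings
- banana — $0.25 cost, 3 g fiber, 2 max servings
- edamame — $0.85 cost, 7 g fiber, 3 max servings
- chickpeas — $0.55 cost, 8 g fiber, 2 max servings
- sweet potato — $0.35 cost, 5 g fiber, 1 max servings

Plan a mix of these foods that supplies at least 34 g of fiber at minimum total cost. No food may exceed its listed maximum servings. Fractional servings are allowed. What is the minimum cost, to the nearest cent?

Cost per g of fiber: chickpeas $0.0688, sweet potato $0.0700, banana $0.0833, edamame $0.1214, almonds $0.4500.
Take 2 servings of chickpeas: +16.0 g fiber for $1.10 (total $1.10, still need 18.0 g).
Take 1 serving of sweet potato: +5.0 g fiber for $0.35 (total $1.45, still need 13.0 g).
Take 2 servings of banana: +6.0 g fiber for $0.50 (total $1.95, still need 7.0 g).
Take 1 serving of edamame: +7.0 g fiber for $0.85 (total $2.80, still need 0.0 g).
Filling from the cheapest source first is optimal under one linear minimum: $2.80.

$2.80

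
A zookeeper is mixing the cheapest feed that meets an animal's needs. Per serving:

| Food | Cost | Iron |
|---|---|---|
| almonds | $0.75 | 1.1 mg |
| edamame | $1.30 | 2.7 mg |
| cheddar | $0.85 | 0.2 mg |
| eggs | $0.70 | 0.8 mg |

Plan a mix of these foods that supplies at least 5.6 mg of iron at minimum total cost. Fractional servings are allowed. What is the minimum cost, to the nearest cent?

Cost per mg of iron: edamame $0.4815, almonds $0.6818, eggs $0.8750, cheddar $4.2500.
With no serving limits, use only edamame: 5.6 mg / 2.7 mg = 2.074 servings × $1.30 = $2.70.

$2.70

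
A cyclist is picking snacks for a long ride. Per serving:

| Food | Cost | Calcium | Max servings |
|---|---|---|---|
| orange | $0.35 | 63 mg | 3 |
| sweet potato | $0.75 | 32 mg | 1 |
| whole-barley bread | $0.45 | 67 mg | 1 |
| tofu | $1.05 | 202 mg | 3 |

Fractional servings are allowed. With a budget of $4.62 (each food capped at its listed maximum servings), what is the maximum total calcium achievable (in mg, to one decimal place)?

857.5 mg

Calcium per dollar: tofu 192.4, orange 180, whole-barley bread 148.9, sweet potato 42.67.
Take 3 servings of tofu: spends $3.15, +606.0 mg calcium (running total 606.0 mg).
Take 3 servings of orange: spends $1.05, +189.0 mg calcium (running total 795.0 mg).
Take 0.9333 servings of whole-barley bread: spends $0.42, +62.5 mg calcium (running total 857.5 mg).
Filling greedily by calcium-per-dollar is optimal for one linear limit, giving 857.5 mg.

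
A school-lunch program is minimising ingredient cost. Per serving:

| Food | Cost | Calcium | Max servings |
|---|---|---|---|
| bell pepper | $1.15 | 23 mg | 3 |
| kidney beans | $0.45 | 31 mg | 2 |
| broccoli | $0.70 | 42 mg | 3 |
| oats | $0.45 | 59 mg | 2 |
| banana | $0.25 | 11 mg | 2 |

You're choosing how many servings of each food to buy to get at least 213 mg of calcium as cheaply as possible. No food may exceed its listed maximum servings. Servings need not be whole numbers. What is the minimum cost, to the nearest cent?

$2.35

Cost per mg of calcium: oats $0.0076, kidney beans $0.0145, broccoli $0.0167, banana $0.0227, bell pepper $0.0500.
Take 2 servings of oats: +118.0 mg calcium for $0.90 (total $0.90, still need 95.0 mg).
Take 2 servings of kidney beans: +62.0 mg calcium for $0.90 (total $1.80, still need 33.0 mg).
Take 0.7857 servings of broccoli: +33.0 mg calcium for $0.55 (total $2.35, still need 0.0 mg).
Greedy by cheapest-per-mg is optimal for a single linear constraint, so the minimum cost is $2.35.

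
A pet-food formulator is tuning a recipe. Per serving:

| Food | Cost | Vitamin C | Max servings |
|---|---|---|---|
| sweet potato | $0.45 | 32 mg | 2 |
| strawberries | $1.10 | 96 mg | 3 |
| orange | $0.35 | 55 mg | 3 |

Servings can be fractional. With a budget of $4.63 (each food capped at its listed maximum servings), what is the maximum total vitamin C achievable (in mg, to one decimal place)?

Vitamin C per dollar: orange 157.1, strawberries 87.27, sweet potato 71.11.
Take 3 servings of orange: spends $1.05, +165.0 mg vitamin C (running total 165.0 mg).
Take 3 servings of strawberries: spends $3.30, +288.0 mg vitamin C (running total 453.0 mg).
Take 0.6222 servings of sweet potato: spends $0.28, +19.9 mg vitamin C (running total 472.9 mg).
Filling greedily by vitamin C-per-dollar is optimal for one linear limit, giving 472.9 mg.

472.9 mg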